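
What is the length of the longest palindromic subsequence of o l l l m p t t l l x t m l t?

8

Using dp[i][j] = 2 + dp[i+1][j−1] if the ends match, else max(dp[i+1][j], dp[i][j−1]):
dp[1][15] = 8. A witness is lmtlltml at positions 4,5,7,9,10,12,13,14.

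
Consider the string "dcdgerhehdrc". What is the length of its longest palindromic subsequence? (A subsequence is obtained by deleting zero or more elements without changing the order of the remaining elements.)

One longest palindromic subsequence is crhehrc (positions 2,6,7,8,9,11,12); it reads the same forward and backward, and the interval DP gives dp[1][12] = 7.

7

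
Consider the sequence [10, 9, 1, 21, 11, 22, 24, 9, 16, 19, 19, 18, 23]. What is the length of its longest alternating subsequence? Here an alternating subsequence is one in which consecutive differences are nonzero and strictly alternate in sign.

Track the best alternating length ending on an up-step vs a down-step at each position: up/down = 1/1, 1/2, 1/2, 3/1, 3/4, 5/1, 5/1, 3/6, 7/6, 7/6, 7/6, 7/8, 9/6.
The maximum over both is 9; one such subsequence is 10, 9, 21, 11, 22, 9, 19, 18, 23.

9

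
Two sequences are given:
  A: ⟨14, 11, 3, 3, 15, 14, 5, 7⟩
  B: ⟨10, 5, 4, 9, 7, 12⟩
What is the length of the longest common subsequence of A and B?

2

Backtracking the LCS table gives one alignment: 5 (A7,B2) → 7 (A8,B5).
So the longest common subsequence has length 2.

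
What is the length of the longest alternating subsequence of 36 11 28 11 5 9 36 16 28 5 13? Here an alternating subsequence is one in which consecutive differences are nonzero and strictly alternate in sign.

Track the best alternating length ending on an up-step vs a down-step at each position: up/down = 1/1, 1/2, 3/2, 1/4, 1/4, 5/4, 5/1, 5/6, 7/6, 1/8, 9/8.
The maximum over both is 9; one such subsequence is 36, 11, 28, 11, 36, 16, 28, 5, 13.

9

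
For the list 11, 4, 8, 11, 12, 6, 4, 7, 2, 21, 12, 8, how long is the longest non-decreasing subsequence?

Let dp[i] be the longest non-decreasing subsequence ending at position i. Then dp = [1, 1, 2, 3, 4, 2, 2, 3, 1, 5, 5, 4].
The maximum is 5; one witness is 4, 8, 11, 12, 21 at positions 2,3,4,5,10.

5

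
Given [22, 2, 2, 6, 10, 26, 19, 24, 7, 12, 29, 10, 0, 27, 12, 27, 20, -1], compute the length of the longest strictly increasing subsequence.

6

One longest increasing subsequence is 2, 6, 10, 19, 24, 29 (positions 2,4,5,7,8,11), of length 6; no longer one exists.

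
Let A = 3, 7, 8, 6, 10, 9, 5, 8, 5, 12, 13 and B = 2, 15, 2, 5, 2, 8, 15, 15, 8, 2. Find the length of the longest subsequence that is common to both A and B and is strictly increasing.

2

For each value that appears in both, track the longest common increasing run ending there.
The best achievable length is 2; one witness is 5, 8 (A-positions 7,8, B-positions 4,6).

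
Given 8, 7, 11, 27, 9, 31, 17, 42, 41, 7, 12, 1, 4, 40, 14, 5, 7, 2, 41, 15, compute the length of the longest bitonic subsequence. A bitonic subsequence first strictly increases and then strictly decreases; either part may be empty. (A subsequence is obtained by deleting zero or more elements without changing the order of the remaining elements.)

Let inc[i] be the LIS ending at i and dec[i] the longest strictly decreasing subsequence starting at i. inc = [1, 1, 2, 3, 2, 4, 3, 5, 5, 1, 3, 1, 2, 5, 4, 3, 4, 2, 6, 5], dec = [4, 3, 5, 5, 4, 5, 4, 6, 5, 3, 3, 1, 2, 4, 3, 2, 2, 1, 2, 1].
max_i inc[i]+dec[i]−1 = 10, with one witness 8, 11, 27, 31, 42, 41, 40, 14, 7, 2.

10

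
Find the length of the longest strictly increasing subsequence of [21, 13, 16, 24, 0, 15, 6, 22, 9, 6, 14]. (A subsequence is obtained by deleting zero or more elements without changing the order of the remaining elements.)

One longest increasing subsequence is 0, 6, 9, 14 (positions 5,7,9,11), of length 4; no longer one exists.

4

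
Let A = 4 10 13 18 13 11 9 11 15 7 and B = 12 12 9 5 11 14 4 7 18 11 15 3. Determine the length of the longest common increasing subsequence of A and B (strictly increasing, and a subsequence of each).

3

A longest common strictly increasing subsequence is 9, 11, 15 (length 3); it appears in order in both A and B, and no longer such subsequence exists.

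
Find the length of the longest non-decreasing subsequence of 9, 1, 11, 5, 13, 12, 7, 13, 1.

4

Let dp[i] be the longest non-decreasing subsequence ending at position i. Then dp = [1, 1, 2, 2, 3, 3, 3, 4, 2].
The maximum is 4; one witness is 9, 11, 13, 13 at positions 1,3,5,8.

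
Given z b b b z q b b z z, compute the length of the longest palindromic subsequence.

One longest palindromic subsequence is zbbqbbz (positions 1,3,4,6,7,8,10); it reads the same forward and backward, and the interval DP gives dp[1][10] = 7.

7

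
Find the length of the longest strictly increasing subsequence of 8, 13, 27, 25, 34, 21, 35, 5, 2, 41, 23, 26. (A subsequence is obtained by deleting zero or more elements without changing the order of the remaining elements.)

6

One longest increasing subsequence is 8, 13, 27, 34, 35, 41 (positions 1,2,3,5,7,10), of length 6; no longer one exists.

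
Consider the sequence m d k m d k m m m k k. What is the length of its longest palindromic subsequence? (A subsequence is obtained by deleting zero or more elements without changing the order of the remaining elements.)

One longest palindromic subsequence is kkmmmkk (positions 3,6,7,8,9,10,11); it reads the same forward and backward, and the interval DP gives dp[1][11] = 7.

7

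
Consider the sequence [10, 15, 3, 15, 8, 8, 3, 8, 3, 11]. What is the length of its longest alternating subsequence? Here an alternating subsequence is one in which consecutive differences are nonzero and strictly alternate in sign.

Track the best alternating length ending on an up-step vs a down-step at each position: up/down = 1/1, 2/1, 1/3, 4/1, 4/5, 4/5, 1/5, 6/5, 1/7, 8/5.
The maximum over both is 8; one such subsequence is 10, 15, 3, 15, 3, 8, 3, 11.

8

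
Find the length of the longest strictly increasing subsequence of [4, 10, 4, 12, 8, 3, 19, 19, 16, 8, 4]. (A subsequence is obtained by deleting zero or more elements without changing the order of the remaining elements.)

One longest increasing subsequence is 4, 10, 12, 19 (positions 1,2,4,7), of length 4; no longer one exists.

4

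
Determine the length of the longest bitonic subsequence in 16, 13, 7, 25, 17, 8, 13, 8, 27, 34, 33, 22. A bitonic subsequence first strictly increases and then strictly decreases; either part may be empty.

One longest bitonic subsequence is 7, 8, 13, 27, 34, 33, 22 (positions 3,6,7,9,10,11,12): it rises to 34 then falls. Length 7 is optimal.

7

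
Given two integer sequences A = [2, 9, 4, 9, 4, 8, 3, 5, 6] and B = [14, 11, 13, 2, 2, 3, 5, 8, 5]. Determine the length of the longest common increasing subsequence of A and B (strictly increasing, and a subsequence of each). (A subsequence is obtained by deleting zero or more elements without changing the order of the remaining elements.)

3

For each value that appears in both, track the longest common increasing run ending there.
The best achievable length is 3; one witness is 2, 3, 5 (A-positions 1,7,8, B-positions 4,6,7).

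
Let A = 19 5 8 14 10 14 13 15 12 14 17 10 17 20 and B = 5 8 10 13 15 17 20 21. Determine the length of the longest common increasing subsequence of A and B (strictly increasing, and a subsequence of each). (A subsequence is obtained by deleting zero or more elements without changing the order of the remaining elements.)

For each value that appears in both, track the longest common increasing run ending there.
The best achievable length is 7; one witness is 5, 8, 10, 13, 15, 17, 20 (A-positions 2,3,5,7,8,11,14, B-positions 1,2,3,4,5,6,7).

7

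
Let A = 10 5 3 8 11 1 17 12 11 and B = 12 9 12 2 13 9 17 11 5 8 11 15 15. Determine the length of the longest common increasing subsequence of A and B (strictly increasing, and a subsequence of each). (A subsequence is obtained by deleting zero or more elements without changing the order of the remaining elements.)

3

For each value that appears in both, track the longest common increasing run ending there.
The best achievable length is 3; one witness is 5, 8, 11 (A-positions 2,4,5, B-positions 9,10,11).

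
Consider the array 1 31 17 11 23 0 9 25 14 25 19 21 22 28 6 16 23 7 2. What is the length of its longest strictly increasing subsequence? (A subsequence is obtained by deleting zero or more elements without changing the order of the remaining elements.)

Let dp[i] be the longest increasing subsequence ending at position i. Then dp = [1, 2, 2, 2, 3, 1, 2, 4, 3, 4, 4, 5, 6, 7, 2, 4, 7, 3, 2].
The maximum is 7; one witness is 1, 11, 14, 19, 21, 22, 28 at positions 1,4,9,11,12,13,14.

7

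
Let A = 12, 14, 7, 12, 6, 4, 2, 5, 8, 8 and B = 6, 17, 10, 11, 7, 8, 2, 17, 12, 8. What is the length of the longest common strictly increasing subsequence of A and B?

2

For each value that appears in both, track the longest common increasing run ending there.
The best achievable length is 2; one witness is 6, 8 (A-positions 5,9, B-positions 1,6).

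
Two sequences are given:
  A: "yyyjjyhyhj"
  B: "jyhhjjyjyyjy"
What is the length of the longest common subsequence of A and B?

6

Backtracking the LCS table gives one alignment: y (A1,B2) → y (A3,B7) → j (A5,B8) → y (A6,B9) → y (A8,B10) → j (A10,B11).
So the longest common subsequence has length 6.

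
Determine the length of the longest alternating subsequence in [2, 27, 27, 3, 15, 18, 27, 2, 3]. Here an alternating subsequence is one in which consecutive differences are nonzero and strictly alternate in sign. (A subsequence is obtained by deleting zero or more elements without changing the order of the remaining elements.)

Track the best alternating length ending on an up-step vs a down-step at each position: up/down = 1/1, 2/1, 2/1, 2/3, 4/3, 4/3, 4/1, 1/5, 6/5.
The maximum over both is 6; one such subsequence is 2, 27, 3, 15, 2, 3.

6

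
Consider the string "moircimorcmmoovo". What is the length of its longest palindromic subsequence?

One longest palindromic subsequence is moiciom (positions 1,2,3,5,6,8,12); it reads the same forward and backward, and the interval DP gives dp[1][16] = 7.

7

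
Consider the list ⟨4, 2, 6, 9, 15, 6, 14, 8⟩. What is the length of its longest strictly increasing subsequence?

One longest increasing subsequence is 4, 6, 9, 15 (positions 1,3,4,5), of length 4; no longer one exists.

4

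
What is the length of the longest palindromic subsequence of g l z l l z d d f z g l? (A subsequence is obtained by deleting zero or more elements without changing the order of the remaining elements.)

6

One longest palindromic subsequence is lzddzl (positions 2,6,7,8,10,12); it reads the same forward and backward, and the interval DP gives dp[1][12] = 6.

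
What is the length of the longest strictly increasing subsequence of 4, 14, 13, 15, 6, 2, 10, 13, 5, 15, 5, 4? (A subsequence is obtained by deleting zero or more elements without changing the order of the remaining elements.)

5

One longest increasing subsequence is 4, 6, 10, 13, 15 (positions 1,5,7,8,10), of length 5; no longer one exists.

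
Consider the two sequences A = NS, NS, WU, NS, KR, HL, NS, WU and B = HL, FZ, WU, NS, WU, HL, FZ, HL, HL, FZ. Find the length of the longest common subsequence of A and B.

3

Backtracking the LCS table gives one alignment: NS (A2,B4) → WU (A3,B5) → HL (A6,B9).
So the longest common subsequence has length 3.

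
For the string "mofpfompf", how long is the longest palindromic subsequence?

7

One longest palindromic subsequence is mofpfom (positions 1,2,3,4,5,6,7); it reads the same forward and backward, and the interval DP gives dp[1][9] = 7.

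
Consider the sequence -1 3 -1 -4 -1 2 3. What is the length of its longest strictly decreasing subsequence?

3

Let dp[i] be the longest decreasing subsequence ending at position i. Then dp = [1, 1, 2, 3, 2, 2, 1].
The maximum is 3; one witness is 3, -1, -4 at positions 2,3,4.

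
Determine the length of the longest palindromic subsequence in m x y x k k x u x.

6

Using dp[i][j] = 2 + dp[i+1][j−1] if the ends match, else max(dp[i+1][j], dp[i][j−1]):
dp[1][9] = 6. A witness is xxkkxx at positions 2,4,5,6,7,9.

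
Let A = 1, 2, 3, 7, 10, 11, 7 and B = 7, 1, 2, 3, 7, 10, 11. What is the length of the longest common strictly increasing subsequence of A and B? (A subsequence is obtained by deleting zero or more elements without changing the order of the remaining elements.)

For each value that appears in both, track the longest common increasing run ending there.
The best achievable length is 6; one witness is 1, 2, 3, 7, 10, 11 (A-positions 1,2,3,4,5,6, B-positions 2,3,4,5,6,7).

6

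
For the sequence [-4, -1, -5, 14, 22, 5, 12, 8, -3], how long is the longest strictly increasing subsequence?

One longest increasing subsequence is -4, -1, 14, 22 (positions 1,2,4,5), of length 4; no longer one exists.

4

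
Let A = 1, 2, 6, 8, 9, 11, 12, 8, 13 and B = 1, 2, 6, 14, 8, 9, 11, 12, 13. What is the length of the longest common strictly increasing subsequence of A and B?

For each value that appears in both, track the longest common increasing run ending there.
The best achievable length is 8; one witness is 1, 2, 6, 8, 9, 11, 12, 13 (A-positions 1,2,3,4,5,6,7,9, B-positions 1,2,3,5,6,7,8,9).

8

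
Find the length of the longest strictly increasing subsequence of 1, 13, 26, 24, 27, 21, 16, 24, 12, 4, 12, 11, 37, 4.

5

One longest increasing subsequence is 1, 13, 26, 27, 37 (positions 1,2,3,5,13), of length 5; no longer one exists.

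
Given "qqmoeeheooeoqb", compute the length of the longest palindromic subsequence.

Using dp[i][j] = 2 + dp[i+1][j−1] if the ends match, else max(dp[i+1][j], dp[i][j−1]):
dp[1][14] = 9. A witness is qoeeheeoq at positions 2,4,5,6,7,8,11,12,13.

9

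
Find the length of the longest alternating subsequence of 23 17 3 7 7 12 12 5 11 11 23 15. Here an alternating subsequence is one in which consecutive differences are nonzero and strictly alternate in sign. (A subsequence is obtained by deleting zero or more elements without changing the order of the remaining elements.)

6

Track the best alternating length ending on an up-step vs a down-step at each position: up/down = 1/1, 1/2, 1/2, 3/2, 3/2, 3/2, 3/2, 3/4, 5/4, 5/4, 5/1, 5/6.
The maximum over both is 6; one such subsequence is 23, 3, 7, 5, 23, 15.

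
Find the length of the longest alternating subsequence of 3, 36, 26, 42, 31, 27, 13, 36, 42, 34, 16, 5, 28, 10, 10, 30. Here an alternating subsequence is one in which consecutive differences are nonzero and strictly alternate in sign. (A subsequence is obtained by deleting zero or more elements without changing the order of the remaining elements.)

Track the best alternating length ending on an up-step vs a down-step at each position: up/down = 1/1, 2/1, 2/3, 4/1, 4/5, 4/5, 2/5, 6/5, 6/1, 6/7, 6/7, 2/7, 8/7, 8/9, 8/9, 10/7.
The maximum over both is 10; one such subsequence is 3, 36, 26, 42, 31, 36, 16, 28, 10, 30.

10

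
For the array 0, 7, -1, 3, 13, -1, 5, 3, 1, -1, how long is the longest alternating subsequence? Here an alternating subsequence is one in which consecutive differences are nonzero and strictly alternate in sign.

Track the best alternating length ending on an up-step vs a down-step at each position: up/down = 1/1, 2/1, 1/3, 4/3, 4/1, 1/5, 6/5, 6/7, 6/7, 1/7.
The maximum over both is 7; one such subsequence is 0, 7, -1, 3, -1, 5, 3.

7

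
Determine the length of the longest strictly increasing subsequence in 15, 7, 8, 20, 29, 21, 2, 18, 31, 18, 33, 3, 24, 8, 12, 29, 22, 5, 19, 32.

One longest increasing subsequence is 7, 8, 20, 21, 24, 29, 32 (positions 2,3,4,6,13,16,20), of length 7; no longer one exists.

7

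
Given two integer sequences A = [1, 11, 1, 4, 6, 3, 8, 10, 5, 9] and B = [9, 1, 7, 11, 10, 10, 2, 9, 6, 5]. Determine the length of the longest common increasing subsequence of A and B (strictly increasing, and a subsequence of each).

A longest common strictly increasing subsequence is 1, 11 (length 2); it appears in order in both A and B, and no longer such subsequence exists.

2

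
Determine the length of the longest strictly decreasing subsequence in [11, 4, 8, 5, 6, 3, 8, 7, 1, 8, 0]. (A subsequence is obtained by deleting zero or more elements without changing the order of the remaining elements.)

One longest decreasing subsequence is 11, 8, 5, 3, 1, 0 (positions 1,3,4,6,9,11), of length 6; no longer one exists.

6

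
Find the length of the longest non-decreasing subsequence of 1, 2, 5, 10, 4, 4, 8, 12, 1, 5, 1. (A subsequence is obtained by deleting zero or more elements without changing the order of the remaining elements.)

Scanning left to right, the best length ending at each element is: 1→1, 2→2, 5→3, 10→4, 4→3, 4→4, 8→5, 12→6, 1→2, 5→5, 1→3.
So the longest non-decreasing subsequence has length 6, e.g. 1, 2, 4, 4, 8, 12.

6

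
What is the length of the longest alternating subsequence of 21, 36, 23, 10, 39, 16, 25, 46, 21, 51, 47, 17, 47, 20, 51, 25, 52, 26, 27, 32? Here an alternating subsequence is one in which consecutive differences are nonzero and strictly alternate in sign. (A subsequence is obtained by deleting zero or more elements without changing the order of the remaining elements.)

16

Track the best alternating length ending on an up-step vs a down-step at each position: up/down = 1/1, 2/1, 2/3, 1/3, 4/1, 4/5, 6/5, 6/1, 6/7, 8/1, 8/9, 6/9, 10/9, 10/11, 12/1, 12/13, 14/1, 14/15, 16/15, 16/15.
The maximum over both is 16; one such subsequence is 21, 36, 23, 39, 16, 25, 21, 51, 17, 47, 20, 51, 25, 52, 26, 27.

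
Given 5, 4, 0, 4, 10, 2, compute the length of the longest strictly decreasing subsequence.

Scanning left to right, the best length ending at each element is: 5→1, 4→2, 0→3, 4→2, 10→1, 2→3.
So the longest decreasing subsequence has length 3, e.g. 5, 4, 0.

3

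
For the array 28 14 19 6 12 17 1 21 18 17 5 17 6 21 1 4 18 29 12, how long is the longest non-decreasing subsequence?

7

Let dp[i] be the longest non-decreasing subsequence ending at position i. Then dp = [1, 1, 2, 1, 2, 3, 1, 4, 4, 4, 2, 5, 3, 6, 2, 3, 6, 7, 4].
The maximum is 7; one witness is 6, 12, 17, 17, 17, 21, 29 at positions 4,5,6,10,12,14,18.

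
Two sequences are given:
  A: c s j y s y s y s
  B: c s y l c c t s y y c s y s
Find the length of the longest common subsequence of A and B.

A longest common subsequence is csysysys (length 8); the LCS DP confirms no longer common subsequence exists.

8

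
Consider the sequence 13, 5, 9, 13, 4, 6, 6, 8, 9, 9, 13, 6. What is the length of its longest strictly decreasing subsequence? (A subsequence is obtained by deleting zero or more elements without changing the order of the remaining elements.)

4

Scanning left to right, the best length ending at each element is: 13→1, 5→2, 9→2, 13→1, 4→3, 6→3, 6→3, 8→3, 9→2, 9→2, 13→1, 6→4.
So the longest decreasing subsequence has length 4, e.g. 13, 9, 8, 6.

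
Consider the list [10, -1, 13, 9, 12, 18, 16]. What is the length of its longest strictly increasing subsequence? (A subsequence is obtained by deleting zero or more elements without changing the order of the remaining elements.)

One longest increasing subsequence is -1, 9, 12, 18 (positions 2,4,5,6), of length 4; no longer one exists.

4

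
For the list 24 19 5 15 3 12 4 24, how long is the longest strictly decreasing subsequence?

One longest decreasing subsequence is 24, 19, 15, 12, 4 (positions 1,2,4,6,7), of length 5; no longer one exists.

5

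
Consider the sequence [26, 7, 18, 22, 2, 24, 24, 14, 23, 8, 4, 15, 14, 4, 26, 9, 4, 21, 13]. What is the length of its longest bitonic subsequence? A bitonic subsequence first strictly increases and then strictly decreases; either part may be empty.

9

Let inc[i] be the LIS ending at i and dec[i] the longest strictly decreasing subsequence starting at i. inc = [1, 1, 2, 3, 1, 4, 4, 2, 4, 2, 2, 3, 3, 2, 5, 3, 2, 4, 4], dec = [7, 2, 5, 5, 1, 6, 6, 3, 5, 2, 1, 4, 3, 1, 3, 2, 1, 2, 1].
max_i inc[i]+dec[i]−1 = 9, with one witness 7, 18, 22, 24, 23, 15, 14, 9, 4.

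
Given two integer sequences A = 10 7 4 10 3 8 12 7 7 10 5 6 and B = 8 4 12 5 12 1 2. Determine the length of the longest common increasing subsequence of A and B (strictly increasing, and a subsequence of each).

For each value that appears in both, track the longest common increasing run ending there.
The best achievable length is 2; one witness is 8, 12 (A-positions 6,7, B-positions 1,3).

2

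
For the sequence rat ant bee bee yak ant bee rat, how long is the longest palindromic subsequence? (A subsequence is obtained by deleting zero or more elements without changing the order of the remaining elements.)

6

One longest palindromic subsequence is rat ant bee bee ant rat (positions 1,2,3,4,6,8); it reads the same forward and backward, and the interval DP gives dp[1][8] = 6.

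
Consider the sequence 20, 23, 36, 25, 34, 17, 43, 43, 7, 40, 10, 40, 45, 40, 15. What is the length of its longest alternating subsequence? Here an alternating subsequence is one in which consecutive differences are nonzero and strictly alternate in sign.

11

Track the best alternating length ending on an up-step vs a down-step at each position: up/down = 1/1, 2/1, 2/1, 2/3, 4/3, 1/5, 6/1, 6/1, 1/7, 8/7, 8/9, 10/7, 10/1, 10/11, 10/11.
The maximum over both is 11; one such subsequence is 20, 36, 25, 34, 17, 43, 7, 40, 10, 45, 40.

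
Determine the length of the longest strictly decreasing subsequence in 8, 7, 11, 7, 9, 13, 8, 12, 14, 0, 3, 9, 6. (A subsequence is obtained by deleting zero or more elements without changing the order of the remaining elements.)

Scanning left to right, the best length ending at each element is: 8→1, 7→2, 11→1, 7→2, 9→2, 13→1, 8→3, 12→2, 14→1, 0→4, 3→4, 9→3, 6→4.
So the longest decreasing subsequence has length 4, e.g. 11, 9, 8, 0.

4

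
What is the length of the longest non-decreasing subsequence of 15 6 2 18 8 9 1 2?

Let dp[i] be the longest non-decreasing subsequence ending at position i. Then dp = [1, 1, 1, 2, 2, 3, 1, 2].
The maximum is 3; one witness is 6, 8, 9 at positions 2,5,6.

3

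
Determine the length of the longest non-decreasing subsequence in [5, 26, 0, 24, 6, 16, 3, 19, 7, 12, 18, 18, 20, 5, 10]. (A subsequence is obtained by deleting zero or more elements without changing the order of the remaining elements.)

Let dp[i] be the longest non-decreasing subsequence ending at position i. Then dp = [1, 2, 1, 2, 2, 3, 2, 4, 3, 4, 5, 6, 7, 3, 4].
The maximum is 7; one witness is 5, 6, 7, 12, 18, 18, 20 at positions 1,5,9,10,11,12,13.

7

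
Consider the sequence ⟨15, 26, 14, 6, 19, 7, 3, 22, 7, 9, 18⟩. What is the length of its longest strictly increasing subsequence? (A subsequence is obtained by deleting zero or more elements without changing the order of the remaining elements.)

4

One longest increasing subsequence is 6, 7, 9, 18 (positions 4,6,10,11), of length 4; no longer one exists.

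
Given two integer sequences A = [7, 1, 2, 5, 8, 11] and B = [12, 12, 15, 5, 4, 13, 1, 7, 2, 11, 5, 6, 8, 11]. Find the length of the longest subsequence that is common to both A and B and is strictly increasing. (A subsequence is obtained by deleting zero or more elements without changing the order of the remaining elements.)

A longest common strictly increasing subsequence is 1, 2, 5, 8, 11 (length 5); it appears in order in both A and B, and no longer such subsequence exists.

5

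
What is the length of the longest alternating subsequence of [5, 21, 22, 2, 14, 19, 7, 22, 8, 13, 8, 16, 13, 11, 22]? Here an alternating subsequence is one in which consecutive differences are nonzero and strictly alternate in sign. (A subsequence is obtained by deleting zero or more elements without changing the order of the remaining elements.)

12

Track the best alternating length ending on an up-step vs a down-step at each position: up/down = 1/1, 2/1, 2/1, 1/3, 4/3, 4/3, 4/5, 6/1, 6/7, 8/7, 6/9, 10/7, 10/11, 10/11, 12/1.
The maximum over both is 12; one such subsequence is 5, 21, 2, 14, 7, 22, 8, 13, 8, 16, 13, 22.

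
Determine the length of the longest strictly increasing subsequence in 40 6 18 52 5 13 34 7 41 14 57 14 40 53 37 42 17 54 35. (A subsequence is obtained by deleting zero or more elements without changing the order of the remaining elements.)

Let dp[i] be the longest increasing subsequence ending at position i. Then dp = [1, 1, 2, 3, 1, 2, 3, 2, 4, 3, 5, 3, 4, 5, 4, 5, 4, 6, 5].
The maximum is 6; one witness is 6, 18, 34, 41, 53, 54 at positions 2,3,7,9,14,18.

6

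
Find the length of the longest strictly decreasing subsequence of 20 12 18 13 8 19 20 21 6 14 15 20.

5

Let dp[i] be the longest decreasing subsequence ending at position i. Then dp = [1, 2, 2, 3, 4, 2, 1, 1, 5, 3, 3, 2].
The maximum is 5; one witness is 20, 18, 13, 8, 6 at positions 1,3,4,5,9.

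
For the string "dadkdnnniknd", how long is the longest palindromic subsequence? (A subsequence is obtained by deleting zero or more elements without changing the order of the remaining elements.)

One longest palindromic subsequence is dknnnkd (positions 1,4,6,7,8,10,12); it reads the same forward and backward, and the interval DP gives dp[1][12] = 7.

7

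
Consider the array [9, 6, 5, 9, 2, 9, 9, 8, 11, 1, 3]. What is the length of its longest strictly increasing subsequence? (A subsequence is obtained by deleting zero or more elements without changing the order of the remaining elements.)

3

One longest increasing subsequence is 6, 9, 11 (positions 2,4,9), of length 3; no longer one exists.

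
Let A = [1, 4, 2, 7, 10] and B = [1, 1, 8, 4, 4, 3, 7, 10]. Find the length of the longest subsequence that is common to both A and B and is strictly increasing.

4

A longest common strictly increasing subsequence is 1, 4, 7, 10 (length 4); it appears in order in both A and B, and no longer such subsequence exists.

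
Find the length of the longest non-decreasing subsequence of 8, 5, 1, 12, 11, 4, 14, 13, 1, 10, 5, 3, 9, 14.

5

One longest non-decreasing subsequence is 1, 4, 5, 9, 14 (positions 3,6,11,13,14), of length 5; no longer one exists.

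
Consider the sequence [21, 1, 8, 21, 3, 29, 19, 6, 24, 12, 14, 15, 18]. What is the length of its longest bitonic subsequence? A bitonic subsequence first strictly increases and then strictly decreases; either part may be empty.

7

One longest bitonic subsequence is 1, 3, 6, 12, 14, 15, 18 (positions 2,5,8,10,11,12,13): it rises to 18 then falls. Length 7 is optimal.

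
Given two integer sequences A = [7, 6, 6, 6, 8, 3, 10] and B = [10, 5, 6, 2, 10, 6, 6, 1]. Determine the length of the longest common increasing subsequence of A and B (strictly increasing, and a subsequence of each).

For each value that appears in both, track the longest common increasing run ending there.
The best achievable length is 2; one witness is 6, 10 (A-positions 2,7, B-positions 3,5).

2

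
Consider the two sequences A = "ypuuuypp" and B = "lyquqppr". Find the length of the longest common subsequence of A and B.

4

Backtracking the LCS table gives one alignment: y (A1,B2) → u (A3,B4) → p (A7,B6) → p (A8,B7).
So the longest common subsequence has length 4.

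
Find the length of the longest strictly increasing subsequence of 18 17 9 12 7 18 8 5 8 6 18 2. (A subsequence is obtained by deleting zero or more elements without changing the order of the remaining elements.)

Scanning left to right, the best length ending at each element is: 18→1, 17→1, 9→1, 12→2, 7→1, 18→3, 8→2, 5→1, 8→2, 6→2, 18→3, 2→1.
So the longest increasing subsequence has length 3, e.g. 9, 12, 18.

3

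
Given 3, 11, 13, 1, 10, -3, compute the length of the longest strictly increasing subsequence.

Scanning left to right, the best length ending at each element is: 3→1, 11→2, 13→3, 1→1, 10→2, -3→1.
So the longest increasing subsequence has length 3, e.g. 3, 11, 13.

3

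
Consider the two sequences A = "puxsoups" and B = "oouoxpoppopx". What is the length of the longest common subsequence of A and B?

A longest common subsequence is uxop (length 4); the LCS DP confirms no longer common subsequence exists.

4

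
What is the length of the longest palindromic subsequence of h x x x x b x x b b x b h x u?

9

One longest palindromic subsequence is xxxxbxxxx (positions 2,3,4,5,6,7,8,11,14); it reads the same forward and backward, and the interval DP gives dp[1][15] = 9.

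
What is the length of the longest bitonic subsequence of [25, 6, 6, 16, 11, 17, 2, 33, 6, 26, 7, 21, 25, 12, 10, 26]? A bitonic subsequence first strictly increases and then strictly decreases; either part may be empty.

Let inc[i] be the LIS ending at i and dec[i] the longest strictly decreasing subsequence starting at i. inc = [1, 1, 1, 2, 2, 3, 1, 4, 2, 4, 3, 4, 5, 4, 4, 6], dec = [4, 2, 2, 3, 2, 3, 1, 5, 1, 4, 1, 3, 3, 2, 1, 1].
max_i inc[i]+dec[i]−1 = 8, with one witness 6, 16, 17, 33, 26, 25, 12, 10.

8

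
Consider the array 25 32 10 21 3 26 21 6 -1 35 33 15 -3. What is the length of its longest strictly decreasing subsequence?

One longest decreasing subsequence is 32, 26, 21, 6, -1, -3 (positions 2,6,7,8,9,13), of length 6; no longer one exists.

6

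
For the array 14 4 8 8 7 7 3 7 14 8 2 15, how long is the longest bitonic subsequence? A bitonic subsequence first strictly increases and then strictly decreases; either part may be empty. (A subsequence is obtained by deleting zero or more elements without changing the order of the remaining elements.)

Let inc[i] be the LIS ending at i and dec[i] the longest strictly decreasing subsequence starting at i. inc = [1, 1, 2, 2, 2, 2, 1, 2, 3, 3, 1, 4], dec = [5, 3, 4, 4, 3, 3, 2, 2, 3, 2, 1, 1].
max_i inc[i]+dec[i]−1 = 5, with one witness 14, 8, 7, 3, 2.

5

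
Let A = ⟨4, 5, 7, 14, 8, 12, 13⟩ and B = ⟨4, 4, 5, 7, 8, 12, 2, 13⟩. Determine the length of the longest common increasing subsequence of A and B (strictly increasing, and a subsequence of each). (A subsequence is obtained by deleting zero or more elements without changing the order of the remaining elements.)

For each value that appears in both, track the longest common increasing run ending there.
The best achievable length is 6; one witness is 4, 5, 7, 8, 12, 13 (A-positions 1,2,3,5,6,7, B-positions 1,3,4,5,6,8).

6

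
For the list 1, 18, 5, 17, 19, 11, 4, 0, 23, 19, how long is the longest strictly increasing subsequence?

5

One longest increasing subsequence is 1, 5, 17, 19, 23 (positions 1,3,4,5,9), of length 5; no longer one exists.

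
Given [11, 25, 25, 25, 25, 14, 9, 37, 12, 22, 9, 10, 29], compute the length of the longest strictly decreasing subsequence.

Scanning left to right, the best length ending at each element is: 11→1, 25→1, 25→1, 25→1, 25→1, 14→2, 9→3, 37→1, 12→3, 22→2, 9→4, 10→4, 29→2.
So the longest decreasing subsequence has length 4, e.g. 25, 14, 12, 9.

4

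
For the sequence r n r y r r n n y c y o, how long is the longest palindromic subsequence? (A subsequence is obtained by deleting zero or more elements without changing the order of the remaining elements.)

Using dp[i][j] = 2 + dp[i+1][j−1] if the ends match, else max(dp[i+1][j], dp[i][j−1]):
dp[1][12] = 5. A witness is nrrrn at positions 2,3,5,6,8.

5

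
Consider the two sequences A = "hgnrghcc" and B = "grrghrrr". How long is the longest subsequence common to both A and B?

4

A longest common subsequence is grgh (length 4); the LCS DP confirms no longer common subsequence exists.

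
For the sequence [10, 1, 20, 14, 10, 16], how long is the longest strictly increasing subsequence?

Scanning left to right, the best length ending at each element is: 10→1, 1→1, 20→2, 14→2, 10→2, 16→3.
So the longest increasing subsequence has length 3, e.g. 10, 14, 16.

3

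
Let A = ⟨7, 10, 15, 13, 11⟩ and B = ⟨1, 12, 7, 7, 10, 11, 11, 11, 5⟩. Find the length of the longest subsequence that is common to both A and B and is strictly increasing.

3

A longest common strictly increasing subsequence is 7, 10, 11 (length 3); it appears in order in both A and B, and no longer such subsequence exists.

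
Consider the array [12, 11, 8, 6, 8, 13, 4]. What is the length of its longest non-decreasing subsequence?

3

One longest non-decreasing subsequence is 8, 8, 13 (positions 3,5,6), of length 3; no longer one exists.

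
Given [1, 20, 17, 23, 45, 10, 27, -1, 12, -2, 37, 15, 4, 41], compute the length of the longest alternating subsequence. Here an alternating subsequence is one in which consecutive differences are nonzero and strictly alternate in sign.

Track the best alternating length ending on an up-step vs a down-step at each position: up/down = 1/1, 2/1, 2/3, 4/1, 4/1, 2/5, 6/5, 1/7, 8/7, 1/9, 10/5, 10/11, 10/11, 12/5.
The maximum over both is 12; one such subsequence is 1, 20, 17, 23, 10, 27, -1, 12, -2, 37, 15, 41.

12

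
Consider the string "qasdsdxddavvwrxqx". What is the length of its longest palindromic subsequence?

9

One longest palindromic subsequence is qaddxddaq (positions 1,2,4,6,7,8,9,10,16); it reads the same forward and backward, and the interval DP gives dp[1][17] = 9.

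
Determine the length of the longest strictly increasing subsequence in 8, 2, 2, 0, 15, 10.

2

Scanning left to right, the best length ending at each element is: 8→1, 2→1, 2→1, 0→1, 15→2, 10→2.
So the longest increasing subsequence has length 2, e.g. 8, 15.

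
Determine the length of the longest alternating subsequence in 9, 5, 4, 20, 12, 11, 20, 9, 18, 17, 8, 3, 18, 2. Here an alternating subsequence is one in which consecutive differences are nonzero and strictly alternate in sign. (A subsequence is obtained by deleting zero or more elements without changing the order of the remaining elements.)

10

Track the best alternating length ending on an up-step vs a down-step at each position: up/down = 1/1, 1/2, 1/2, 3/1, 3/4, 3/4, 5/1, 3/6, 7/6, 7/8, 3/8, 1/8, 9/6, 1/10.
The maximum over both is 10; one such subsequence is 9, 5, 20, 12, 20, 9, 18, 17, 18, 2.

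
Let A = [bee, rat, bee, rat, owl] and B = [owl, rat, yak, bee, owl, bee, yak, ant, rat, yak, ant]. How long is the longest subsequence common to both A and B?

Backtracking the LCS table gives one alignment: bee (A1,B4) → bee (A3,B6) → rat (A4,B9).
So the longest common subsequence has length 3.

3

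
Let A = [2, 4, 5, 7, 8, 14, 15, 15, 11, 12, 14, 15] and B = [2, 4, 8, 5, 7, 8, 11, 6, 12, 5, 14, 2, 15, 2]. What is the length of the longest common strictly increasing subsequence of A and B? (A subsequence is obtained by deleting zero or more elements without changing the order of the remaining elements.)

A longest common strictly increasing subsequence is 2, 4, 5, 7, 8, 11, 12, 14, 15 (length 9); it appears in order in both A and B, and no longer such subsequence exists.

9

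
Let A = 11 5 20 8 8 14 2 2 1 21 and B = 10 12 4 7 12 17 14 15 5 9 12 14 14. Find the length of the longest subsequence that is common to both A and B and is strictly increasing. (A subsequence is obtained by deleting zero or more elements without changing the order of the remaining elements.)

2

A longest common strictly increasing subsequence is 5, 14 (length 2); it appears in order in both A and B, and no longer such subsequence exists.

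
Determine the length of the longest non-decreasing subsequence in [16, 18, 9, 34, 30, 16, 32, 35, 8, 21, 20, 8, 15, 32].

5

Let dp[i] be the longest non-decreasing subsequence ending at position i. Then dp = [1, 2, 1, 3, 3, 2, 4, 5, 1, 3, 3, 2, 3, 5].
The maximum is 5; one witness is 16, 18, 30, 32, 35 at positions 1,2,5,7,8.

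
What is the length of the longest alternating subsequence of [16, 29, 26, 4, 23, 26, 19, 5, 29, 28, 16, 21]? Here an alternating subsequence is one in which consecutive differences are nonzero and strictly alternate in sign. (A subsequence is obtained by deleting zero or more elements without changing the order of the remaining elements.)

A longest alternating subsequence is 16, 29, 4, 23, 19, 29, 16, 21 (positions 1,2,4,5,7,9,11,12); its 7 consecutive differences strictly alternate in sign, and length 8 is optimal.

8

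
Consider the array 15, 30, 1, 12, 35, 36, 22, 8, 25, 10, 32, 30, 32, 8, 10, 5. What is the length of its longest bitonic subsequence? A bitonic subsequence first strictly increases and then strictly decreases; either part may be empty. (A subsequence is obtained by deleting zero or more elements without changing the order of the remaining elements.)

One longest bitonic subsequence is 15, 30, 35, 36, 32, 30, 10, 5 (positions 1,2,5,6,11,12,15,16): it rises to 36 then falls. Length 8 is optimal.

8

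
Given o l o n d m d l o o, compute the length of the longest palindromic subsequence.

Using dp[i][j] = 2 + dp[i+1][j−1] if the ends match, else max(dp[i+1][j], dp[i][j−1]):
dp[1][10] = 7. A witness is oodmdoo at positions 1,3,5,6,7,9,10.

7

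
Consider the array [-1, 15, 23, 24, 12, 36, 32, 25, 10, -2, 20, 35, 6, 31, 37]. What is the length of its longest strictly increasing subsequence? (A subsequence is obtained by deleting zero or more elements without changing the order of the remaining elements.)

Scanning left to right, the best length ending at each element is: -1→1, 15→2, 23→3, 24→4, 12→2, 36→5, 32→5, 25→5, 10→2, -2→1, 20→3, 35→6, 6→2, 31→6, 37→7.
So the longest increasing subsequence has length 7, e.g. -1, 15, 23, 24, 32, 35, 37.

7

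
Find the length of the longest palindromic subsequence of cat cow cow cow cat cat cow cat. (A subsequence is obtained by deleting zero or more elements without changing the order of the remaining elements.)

One longest palindromic subsequence is cat cow cat cat cow cat (positions 1,2,5,6,7,8); it reads the same forward and backward, and the interval DP gives dp[1][8] = 6.

6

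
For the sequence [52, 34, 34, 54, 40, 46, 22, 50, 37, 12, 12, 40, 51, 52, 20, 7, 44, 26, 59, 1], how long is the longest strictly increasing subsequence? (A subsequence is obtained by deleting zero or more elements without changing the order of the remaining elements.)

Let dp[i] be the longest increasing subsequence ending at position i. Then dp = [1, 1, 1, 2, 2, 3, 1, 4, 2, 1, 1, 3, 5, 6, 2, 1, 4, 3, 7, 1].
The maximum is 7; one witness is 34, 40, 46, 50, 51, 52, 59 at positions 2,5,6,8,13,14,19.

7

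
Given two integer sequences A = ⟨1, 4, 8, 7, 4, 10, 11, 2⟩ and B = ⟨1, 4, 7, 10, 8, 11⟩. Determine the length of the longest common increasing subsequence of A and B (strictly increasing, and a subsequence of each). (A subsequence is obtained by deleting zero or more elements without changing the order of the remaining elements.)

A longest common strictly increasing subsequence is 1, 4, 7, 10, 11 (length 5); it appears in order in both A and B, and no longer such subsequence exists.

5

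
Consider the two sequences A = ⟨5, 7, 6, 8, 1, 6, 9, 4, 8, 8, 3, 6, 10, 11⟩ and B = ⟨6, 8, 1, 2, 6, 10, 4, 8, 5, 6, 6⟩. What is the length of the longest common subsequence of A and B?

7

A longest common subsequence is 6, 8, 1, 6, 4, 8, 6 (length 7); the LCS DP confirms no longer common subsequence exists.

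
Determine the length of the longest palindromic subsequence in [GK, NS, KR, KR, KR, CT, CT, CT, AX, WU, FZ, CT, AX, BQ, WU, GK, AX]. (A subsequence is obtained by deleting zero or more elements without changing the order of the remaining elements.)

Using dp[i][j] = 2 + dp[i+1][j−1] if the ends match, else max(dp[i+1][j], dp[i][j−1]):
dp[1][17] = 6. A witness is GK CT CT CT CT GK at positions 1,6,7,8,12,16.

6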